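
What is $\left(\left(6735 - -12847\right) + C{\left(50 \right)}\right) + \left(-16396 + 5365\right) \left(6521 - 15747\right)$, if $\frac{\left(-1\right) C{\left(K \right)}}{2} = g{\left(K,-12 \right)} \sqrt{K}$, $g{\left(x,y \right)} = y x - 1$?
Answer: $101791588 + 6010 \sqrt{2} \approx 1.018 \cdot 10^{8}$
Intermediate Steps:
$g{\left(x,y \right)} = -1 + x y$ ($g{\left(x,y \right)} = x y - 1 = -1 + x y$)
$C{\left(K \right)} = - 2 \sqrt{K} \left(-1 - 12 K\right)$ ($C{\left(K \right)} = - 2 \left(-1 + K \left(-12\right)\right) \sqrt{K} = - 2 \left(-1 - 12 K\right) \sqrt{K} = - 2 \sqrt{K} \left(-1 - 12 K\right)$)
$\left(\left(6735 - -12847\right) + C{\left(50 \right)}\right) + \left(-16396 + 5365\right) \left(6521 - 15747\right) = \left(\left(6735 - -12847\right) + \sqrt{50} \left(2 + 24 \cdot 50\right)\right) + \left(-16396 + 5365\right) \left(6521 - 15747\right) = \left(\left(6735 + 12847\right) + 5 \sqrt{2} \left(2 + 1200\right)\right) - -101772006 = \left(19582 + 5 \sqrt{2} \cdot 1202\right) + 101772006 = \left(19582 + 6010 \sqrt{2}\right) + 101772006 = 101791588 + 6010 \sqrt{2}$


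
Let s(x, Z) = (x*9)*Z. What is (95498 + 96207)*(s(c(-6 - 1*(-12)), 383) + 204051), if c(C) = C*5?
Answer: 58941811005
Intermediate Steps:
c(C) = 5*C
s(x, Z) = 9*Z*x (s(x, Z) = (9*x)*Z = 9*Z*x)
(95498 + 96207)*(s(c(-6 - 1*(-12)), 383) + 204051) = (95498 + 96207)*(9*383*(5*(-6 - 1*(-12))) + 204051) = 191705*(9*383*(5*(-6 + 12)) + 204051) = 191705*(9*383*(5*6) + 204051) = 191705*(9*383*30 + 204051) = 191705*(103410 + 204051) = 191705*307461 = 58941811005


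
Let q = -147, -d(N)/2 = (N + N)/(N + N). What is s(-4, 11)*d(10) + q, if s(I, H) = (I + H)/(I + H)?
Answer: -149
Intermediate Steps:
s(I, H) = 1 (s(I, H) = (H + I)/(H + I) = 1)
d(N) = -2 (d(N) = -2*(N + N)/(N + N) = -2*2*N/(2*N) = -2*2*N*1/(2*N) = -2*1 = -2)
s(-4, 11)*d(10) + q = 1*(-2) - 147 = -2 - 147 = -149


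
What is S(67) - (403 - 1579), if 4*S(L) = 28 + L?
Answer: 4799/4 ≈ 1199.8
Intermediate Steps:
S(L) = 7 + L/4 (S(L) = (28 + L)/4 = 7 + L/4)
S(67) - (403 - 1579) = (7 + (¼)*67) - (403 - 1579) = (7 + 67/4) - 1*(-1176) = 95/4 + 1176 = 4799/4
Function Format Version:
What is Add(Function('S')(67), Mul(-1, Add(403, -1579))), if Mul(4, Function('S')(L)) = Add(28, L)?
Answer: Rational(4799, 4) ≈ 1199.8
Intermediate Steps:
Function('S')(L) = Add(7, Mul(Rational(1, 4), L)) (Function('S')(L) = Mul(Rational(1, 4), Add(28, L)) = Add(7, Mul(Rational(1, 4), L)))
Add(Function('S')(67), Mul(-1, Add(403, -1579))) = Add(Add(7, Mul(Rational(1, 4), 67)), Mul(-1, Add(403, -1579))) = Add(Add(7, Rational(67, 4)), Mul(-1, -1176)) = Add(Rational(95, 4), 1176) = Rational(4799, 4)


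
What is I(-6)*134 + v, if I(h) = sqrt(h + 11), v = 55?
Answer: 55 + 134*sqrt(5) ≈ 354.63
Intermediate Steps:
I(h) = sqrt(11 + h)
I(-6)*134 + v = sqrt(11 - 6)*134 + 55 = sqrt(5)*134 + 55 = 134*sqrt(5) + 55 = 55 + 134*sqrt(5)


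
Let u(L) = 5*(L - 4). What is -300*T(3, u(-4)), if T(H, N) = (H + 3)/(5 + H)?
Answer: -225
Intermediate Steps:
u(L) = -20 + 5*L (u(L) = 5*(-4 + L) = -20 + 5*L)
T(H, N) = (3 + H)/(5 + H)
-300*T(3, u(-4)) = -300*(3 + 3)/(5 + 3) = -300*6/8 = -75*6/2 = -300*¾ = -225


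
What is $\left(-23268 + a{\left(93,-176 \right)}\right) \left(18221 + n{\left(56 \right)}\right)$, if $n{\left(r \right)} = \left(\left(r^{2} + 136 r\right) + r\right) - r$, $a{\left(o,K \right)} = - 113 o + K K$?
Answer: $-81153373$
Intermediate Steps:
$a{\left(o,K \right)} = K^{2} - 113 o$ ($a{\left(o,K \right)} = - 113 o + K^{2} = K^{2} - 113 o$)
$n{\left(r \right)} = r^{2} + 136 r$ ($n{\left(r \right)} = \left(r^{2} + 137 r\right) - r = r^{2} + 136 r$)
$\left(-23268 + a{\left(93,-176 \right)}\right) \left(18221 + n{\left(56 \right)}\right) = \left(-23268 + \left(\left(-176\right)^{2} - 10509\right)\right) \left(18221 + 56 \left(136 + 56\right)\right) = \left(-23268 + \left(30976 - 10509\right)\right) \left(18221 + 56 \cdot 192\right) = \left(-23268 + 20467\right) \left(18221 + 10752\right) = \left(-2801\right) 28973 = -81153373$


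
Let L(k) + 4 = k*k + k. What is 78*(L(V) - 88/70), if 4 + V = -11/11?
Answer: 40248/35 ≈ 1149.9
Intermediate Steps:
V = -5 (V = -4 - 11/11 = -4 - 11*1/11 = -4 - 1 = -5)
L(k) = -4 + k + k² (L(k) = -4 + (k*k + k) = -4 + (k² + k) = -4 + (k + k²) = -4 + k + k²)
78*(L(V) - 88/70) = 78*((-4 - 5 + (-5)²) - 88/70) = 78*((-4 - 5 + 25) - 88*1/70) = 78*(16 - 44/35) = 78*(516/35) = 40248/35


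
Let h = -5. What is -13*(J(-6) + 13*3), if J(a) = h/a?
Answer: -3107/6 ≈ -517.83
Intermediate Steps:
J(a) = -5/a
-13*(J(-6) + 13*3) = -13*(-5/(-6) + 13*3) = -13*(-5*(-⅙) + 39) = -13*(⅚ + 39) = -13*239/6 = -3107/6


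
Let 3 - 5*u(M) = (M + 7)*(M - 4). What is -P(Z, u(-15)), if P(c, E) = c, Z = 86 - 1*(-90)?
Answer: -176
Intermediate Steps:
u(M) = ⅗ - (-4 + M)*(7 + M)/5 (u(M) = ⅗ - (M + 7)*(M - 4)/5 = ⅗ - (7 + M)*(-4 + M)/5 = ⅗ - (-4 + M)*(7 + M)/5)
Z = 176 (Z = 86 + 90 = 176)
-P(Z, u(-15)) = -1*176 = -176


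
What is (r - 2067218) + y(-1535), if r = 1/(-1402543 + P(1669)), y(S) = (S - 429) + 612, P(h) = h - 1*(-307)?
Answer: -2897170879191/1400567 ≈ -2.0686e+6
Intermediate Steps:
P(h) = 307 + h (P(h) = h + 307 = 307 + h)
y(S) = 183 + S (y(S) = (-429 + S) + 612 = 183 + S)
r = -1/1400567 (r = 1/(-1402543 + (307 + 1669)) = 1/(-1402543 + 1976) = 1/(-1400567) = -1/1400567 ≈ -7.1400e-7)
(r - 2067218) + y(-1535) = (-1/1400567 - 2067218) + (183 - 1535) = -2895277312607/1400567 - 1352 = -2897170879191/1400567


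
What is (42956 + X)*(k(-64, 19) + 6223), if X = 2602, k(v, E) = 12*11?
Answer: 289521090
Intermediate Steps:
k(v, E) = 132
(42956 + X)*(k(-64, 19) + 6223) = (42956 + 2602)*(132 + 6223) = 45558*6355 = 289521090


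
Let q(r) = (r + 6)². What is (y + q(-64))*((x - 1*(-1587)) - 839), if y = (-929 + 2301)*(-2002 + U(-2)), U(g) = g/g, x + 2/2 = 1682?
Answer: -6660337432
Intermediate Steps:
x = 1681 (x = -1 + 1682 = 1681)
q(r) = (6 + r)²
U(g) = 1
y = -2745372 (y = (-929 + 2301)*(-2002 + 1) = 1372*(-2001) = -2745372)
(y + q(-64))*((x - 1*(-1587)) - 839) = (-2745372 + (6 - 64)²)*((1681 - 1*(-1587)) - 839) = (-2745372 + (-58)²)*((1681 + 1587) - 839) = (-2745372 + 3364)*(3268 - 839) = -2742008*2429 = -6660337432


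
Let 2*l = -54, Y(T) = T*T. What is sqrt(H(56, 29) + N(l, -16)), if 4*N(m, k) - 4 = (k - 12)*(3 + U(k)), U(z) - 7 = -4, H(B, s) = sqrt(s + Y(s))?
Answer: sqrt(-41 + sqrt(870)) ≈ 3.3918*I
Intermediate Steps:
Y(T) = T**2
H(B, s) = sqrt(s + s**2)
l = -27 (l = (1/2)*(-54) = -27)
U(z) = 3 (U(z) = 7 - 4 = 3)
N(m, k) = -17 + 3*k/2 (N(m, k) = 1 + ((k - 12)*(3 + 3))/4 = 1 + ((-12 + k)*6)/4 = 1 + (-72 + 6*k)/4 = 1 + (-18 + 3*k/2) = -17 + 3*k/2)
sqrt(H(56, 29) + N(l, -16)) = sqrt(sqrt(29*(1 + 29)) + (-17 + (3/2)*(-16))) = sqrt(sqrt(29*30) + (-17 - 24)) = sqrt(sqrt(870) - 41) = sqrt(-41 + sqrt(870))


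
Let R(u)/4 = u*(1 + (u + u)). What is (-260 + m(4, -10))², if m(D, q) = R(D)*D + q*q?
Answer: 173056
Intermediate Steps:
R(u) = 4*u*(1 + 2*u) (R(u) = 4*(u*(1 + (u + u))) = 4*(u*(1 + 2*u)) = 4*u*(1 + 2*u))
m(D, q) = q² + 4*D²*(1 + 2*D) (m(D, q) = (4*D*(1 + 2*D))*D + q*q = 4*D²*(1 + 2*D) + q² = q² + 4*D²*(1 + 2*D))
(-260 + m(4, -10))² = (-260 + ((-10)² + 4²*(4 + 8*4)))² = (-260 + (100 + 16*(4 + 32)))² = (-260 + (100 + 16*36))² = (-260 + (100 + 576))² = (-260 + 676)² = 416² = 173056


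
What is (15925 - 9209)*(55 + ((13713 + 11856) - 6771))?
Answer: 126616748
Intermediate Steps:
(15925 - 9209)*(55 + ((13713 + 11856) - 6771)) = 6716*(55 + (25569 - 6771)) = 6716*(55 + 18798) = 6716*18853 = 126616748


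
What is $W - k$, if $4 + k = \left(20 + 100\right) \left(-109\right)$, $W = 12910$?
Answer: $25994$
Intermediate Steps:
$k = -13084$ ($k = -4 + \left(20 + 100\right) \left(-109\right) = -4 + 120 \left(-109\right) = -4 - 13080 = -13084$)
$W - k = 12910 - -13084 = 12910 + 13084 = 25994$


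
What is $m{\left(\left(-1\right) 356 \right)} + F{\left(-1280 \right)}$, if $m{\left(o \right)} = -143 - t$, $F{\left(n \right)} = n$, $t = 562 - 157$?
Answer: $-1828$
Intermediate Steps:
$t = 405$
$m{\left(o \right)} = -548$ ($m{\left(o \right)} = -143 - 405 = -548$)
$m{\left(\left(-1\right) 356 \right)} + F{\left(-1280 \right)} = -548 - 1280 = -1828$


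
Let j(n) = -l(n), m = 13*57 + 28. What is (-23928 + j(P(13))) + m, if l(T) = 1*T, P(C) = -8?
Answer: -23151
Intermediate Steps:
l(T) = T
m = 769 (m = 741 + 28 = 769)
j(n) = -n
(-23928 + j(P(13))) + m = (-23928 - 1*(-8)) + 769 = (-23928 + 8) + 769 = -23920 + 769 = -23151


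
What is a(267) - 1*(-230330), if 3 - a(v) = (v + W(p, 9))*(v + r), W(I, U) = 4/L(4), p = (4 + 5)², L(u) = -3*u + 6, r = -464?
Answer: 848402/3 ≈ 2.8280e+5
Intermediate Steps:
L(u) = 6 - 3*u
p = 81 (p = 9² = 81)
W(I, U) = -⅔ (W(I, U) = 4/(6 - 3*4) = 4/(6 - 12) = 4/(-6) = 4*(-⅙) = -⅔)
a(v) = 3 - (-464 + v)*(-⅔ + v) (a(v) = 3 - (v - ⅔)*(v - 464) = 3 - (-⅔ + v)*(-464 + v) = 3 - (-464 + v)*(-⅔ + v))
a(267) - 1*(-230330) = (-919/3 - 1*267² + (1394/3)*267) - 1*(-230330) = (-919/3 - 1*71289 + 124066) + 230330 = (-919/3 - 71289 + 124066) + 230330 = 157412/3 + 230330 = 848402/3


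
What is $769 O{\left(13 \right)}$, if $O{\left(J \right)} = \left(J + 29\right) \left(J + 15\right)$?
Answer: $904344$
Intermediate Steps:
$O{\left(J \right)} = \left(15 + J\right) \left(29 + J\right)$ ($O{\left(J \right)} = \left(29 + J\right) \left(15 + J\right) = \left(15 + J\right) \left(29 + J\right)$)
$769 O{\left(13 \right)} = 769 \left(435 + 13^{2} + 44 \cdot 13\right) = 769 \left(435 + 169 + 572\right) = 769 \cdot 1176 = 904344$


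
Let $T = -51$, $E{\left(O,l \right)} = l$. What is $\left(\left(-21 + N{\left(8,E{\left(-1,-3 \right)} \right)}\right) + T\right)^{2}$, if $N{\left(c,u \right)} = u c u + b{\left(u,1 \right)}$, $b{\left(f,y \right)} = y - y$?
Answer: $0$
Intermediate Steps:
$b{\left(f,y \right)} = 0$
$N{\left(c,u \right)} = c u^{2}$ ($N{\left(c,u \right)} = u c u + 0 = c u u + 0 = c u^{2} + 0 = c u^{2}$)
$\left(\left(-21 + N{\left(8,E{\left(-1,-3 \right)} \right)}\right) + T\right)^{2} = \left(\left(-21 + 8 \left(-3\right)^{2}\right) - 51\right)^{2} = \left(\left(-21 + 8 \cdot 9\right) - 51\right)^{2} = \left(\left(-21 + 72\right) - 51\right)^{2} = \left(51 - 51\right)^{2} = 0^{2} = 0$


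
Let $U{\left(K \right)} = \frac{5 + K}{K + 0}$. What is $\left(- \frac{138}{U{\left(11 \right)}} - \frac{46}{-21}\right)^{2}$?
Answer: $\frac{242456041}{28224} \approx 8590.4$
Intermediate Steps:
$U{\left(K \right)} = \frac{5 + K}{K}$
$\left(- \frac{138}{U{\left(11 \right)}} - \frac{46}{-21}\right)^{2} = \left(- \frac{138}{\frac{1}{11} \left(5 + 11\right)} - \frac{46}{-21}\right)^{2} = \left(- \frac{138}{\frac{1}{11} \cdot 16} - - \frac{46}{21}\right)^{2} = \left(- \frac{138}{\frac{16}{11}} + \frac{46}{21}\right)^{2} = \left(\left(-138\right) \frac{11}{16} + \frac{46}{21}\right)^{2} = \left(- \frac{759}{8} + \frac{46}{21}\right)^{2} = \left(- \frac{15571}{168}\right)^{2} = \frac{242456041}{28224}$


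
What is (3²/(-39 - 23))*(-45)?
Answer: 405/62 ≈ 6.5323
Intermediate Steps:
(3²/(-39 - 23))*(-45) = (9/(-62))*(-45) = -1/62*9*(-45) = -9/62*(-45) = 405/62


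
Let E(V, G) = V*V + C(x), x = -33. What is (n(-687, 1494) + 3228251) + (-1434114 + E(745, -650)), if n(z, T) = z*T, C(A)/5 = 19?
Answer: 1322879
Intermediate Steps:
C(A) = 95 (C(A) = 5*19 = 95)
n(z, T) = T*z
E(V, G) = 95 + V² (E(V, G) = V*V + 95 = V² + 95 = 95 + V²)
(n(-687, 1494) + 3228251) + (-1434114 + E(745, -650)) = (1494*(-687) + 3228251) + (-1434114 + (95 + 745²)) = (-1026378 + 3228251) + (-1434114 + (95 + 555025)) = 2201873 + (-1434114 + 555120) = 2201873 - 878994 = 1322879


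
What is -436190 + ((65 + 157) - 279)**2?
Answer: -432941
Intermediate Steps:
-436190 + ((65 + 157) - 279)**2 = -436190 + (222 - 279)**2 = -436190 + (-57)**2 = -436190 + 3249 = -432941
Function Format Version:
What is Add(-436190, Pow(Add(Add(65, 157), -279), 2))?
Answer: -432941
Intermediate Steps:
Add(-436190, Pow(Add(Add(65, 157), -279), 2)) = Add(-436190, Pow(Add(222, -279), 2)) = Add(-436190, Pow(-57, 2)) = Add(-436190, 3249) = -432941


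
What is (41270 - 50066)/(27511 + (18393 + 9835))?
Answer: -8796/55739 ≈ -0.15781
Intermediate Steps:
(41270 - 50066)/(27511 + (18393 + 9835)) = -8796/(27511 + 28228) = -8796/55739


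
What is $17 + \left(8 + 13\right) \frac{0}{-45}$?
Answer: $17$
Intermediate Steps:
$17 + \left(8 + 13\right) \frac{0}{-45} = 17 + 21 \cdot 0 \left(- \frac{1}{45}\right) = 17 + 21 \cdot 0 = 17 + 0 = 17$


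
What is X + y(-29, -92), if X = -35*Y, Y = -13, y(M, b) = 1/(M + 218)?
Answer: 85996/189 ≈ 455.01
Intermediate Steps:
y(M, b) = 1/(218 + M)
X = 455 (X = -35*(-13) = 455)
X + y(-29, -92) = 455 + 1/(218 - 29) = 455 + 1/189 = 85996/189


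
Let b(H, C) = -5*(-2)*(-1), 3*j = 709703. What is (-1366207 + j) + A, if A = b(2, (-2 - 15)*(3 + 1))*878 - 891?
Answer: -3417931/3 ≈ -1.1393e+6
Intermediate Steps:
j = 709703/3 (j = (1/3)*709703 = 709703/3 ≈ 2.3657e+5)
b(H, C) = -10 (b(H, C) = 10*(-1) = -10)
A = -9671 (A = -10*878 - 891 = -8780 - 891 = -9671)
(-1366207 + j) + A = (-1366207 + 709703/3) - 9671 = -3388918/3 - 9671 = -3417931/3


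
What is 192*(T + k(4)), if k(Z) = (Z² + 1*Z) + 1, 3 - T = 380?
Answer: -68352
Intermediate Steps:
T = -377 (T = 3 - 1*380 = 3 - 380 = -377)
k(Z) = 1 + Z + Z² (k(Z) = (Z² + Z) + 1 = (Z + Z²) + 1 = 1 + Z + Z²)
192*(T + k(4)) = 192*(-377 + (1 + 4 + 4²)) = 192*(-377 + (1 + 4 + 16)) = 192*(-377 + 21) = 192*(-356) = -68352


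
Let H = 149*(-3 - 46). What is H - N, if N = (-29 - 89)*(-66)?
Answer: -15089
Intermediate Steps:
H = -7301 (H = 149*(-49) = -7301)
N = 7788 (N = -118*(-66) = 7788)
H - N = -7301 - 1*7788 = -7301 - 7788 = -15089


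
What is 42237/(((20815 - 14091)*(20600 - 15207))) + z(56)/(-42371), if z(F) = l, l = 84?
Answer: -179489823/219497106196 ≈ -0.00081773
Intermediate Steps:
z(F) = 84
42237/(((20815 - 14091)*(20600 - 15207))) + z(56)/(-42371) = 42237/(((20815 - 14091)*(20600 - 15207))) + 84/(-42371) = 42237/((6724*5393)) + 84*(-1/42371) = 42237/36262532 - 12/6053 = -179489823/219497106196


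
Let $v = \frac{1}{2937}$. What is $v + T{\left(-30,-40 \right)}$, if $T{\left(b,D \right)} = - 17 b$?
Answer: $\frac{1497871}{2937} \approx 510.0$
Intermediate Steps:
$v = \frac{1}{2937} \approx 0.00034048$
$v + T{\left(-30,-40 \right)} = \frac{1}{2937} - -510 = \frac{1}{2937} + 510 = \frac{1497871}{2937}$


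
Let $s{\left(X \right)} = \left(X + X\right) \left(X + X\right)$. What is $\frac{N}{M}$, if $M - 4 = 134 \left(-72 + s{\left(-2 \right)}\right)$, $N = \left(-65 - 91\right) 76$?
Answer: $\frac{988}{625} \approx 1.5808$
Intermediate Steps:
$s{\left(X \right)} = 4 X^{2}$ ($s{\left(X \right)} = 2 X 2 X = 4 X^{2}$)
$N = -11856$ ($N = \left(-156\right) 76 = -11856$)
$M = -7500$ ($M = 4 + 134 \left(-72 + 4 \left(-2\right)^{2}\right) = 4 + 134 \left(-72 + 4 \cdot 4\right) = 4 + 134 \left(-72 + 16\right) = 4 + 134 \left(-56\right) = 4 - 7504 = -7500$)
$\frac{N}{M} = - \frac{11856}{-7500} = \left(-11856\right) \left(- \frac{1}{7500}\right) = \frac{988}{625}$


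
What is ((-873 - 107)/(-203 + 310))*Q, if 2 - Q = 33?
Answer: 30380/107 ≈ 283.93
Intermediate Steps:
Q = -31 (Q = 2 - 1*33 = 2 - 33 = -31)
((-873 - 107)/(-203 + 310))*Q = ((-873 - 107)/(-203 + 310))*(-31) = -980/107*(-31) = 30380/107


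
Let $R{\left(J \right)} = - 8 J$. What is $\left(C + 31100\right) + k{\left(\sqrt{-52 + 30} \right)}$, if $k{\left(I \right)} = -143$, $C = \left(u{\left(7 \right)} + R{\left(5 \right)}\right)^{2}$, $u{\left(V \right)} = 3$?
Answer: $32326$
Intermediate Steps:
$C = 1369$ ($C = \left(3 - 40\right)^{2} = \left(-37\right)^{2} = 1369$)
$\left(C + 31100\right) + k{\left(\sqrt{-52 + 30} \right)} = \left(1369 + 31100\right) - 143 = 32469 - 143 = 32326$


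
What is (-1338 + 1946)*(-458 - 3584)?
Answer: -2457536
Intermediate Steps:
(-1338 + 1946)*(-458 - 3584) = 608*(-4042) = -2457536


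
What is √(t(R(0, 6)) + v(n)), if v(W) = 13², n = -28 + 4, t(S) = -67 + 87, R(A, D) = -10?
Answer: 3*√21 ≈ 13.748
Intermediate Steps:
t(S) = 20
n = -24
v(W) = 169
√(t(R(0, 6)) + v(n)) = √(20 + 169) = √189 = 3*√21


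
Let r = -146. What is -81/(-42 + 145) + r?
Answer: -15119/103 ≈ -146.79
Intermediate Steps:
-81/(-42 + 145) + r = -81/(-42 + 145) - 146 = -81/103 - 146 = -15119/103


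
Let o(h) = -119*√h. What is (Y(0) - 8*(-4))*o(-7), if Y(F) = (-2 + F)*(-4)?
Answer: -4760*I*√7 ≈ -12594.0*I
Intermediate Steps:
Y(F) = 8 - 4*F
(Y(0) - 8*(-4))*o(-7) = ((8 - 4*0) - 8*(-4))*(-119*I*√7) = ((8 + 0) + 32)*(-119*I*√7) = (8 + 32)*(-119*I*√7) = 40*(-119*I*√7) = -4760*I*√7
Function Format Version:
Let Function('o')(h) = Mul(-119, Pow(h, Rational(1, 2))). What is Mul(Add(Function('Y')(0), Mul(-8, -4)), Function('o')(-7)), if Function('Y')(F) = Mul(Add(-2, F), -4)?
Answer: Mul(-4760, I, Pow(7, Rational(1, 2))) ≈ Mul(-12594., I)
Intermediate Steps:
Function('Y')(F) = Add(8, Mul(-4, F))
Mul(Add(Function('Y')(0), Mul(-8, -4)), Function('o')(-7)) = Mul(Add(Add(8, Mul(-4, 0)), Mul(-8, -4)), Mul(-119, Pow(-7, Rational(1, 2)))) = Mul(Add(Add(8, 0), 32), Mul(-119, Mul(I, Pow(7, Rational(1, 2))))) = Mul(Add(8, 32), Mul(-119, I, Pow(7, Rational(1, 2)))) = Mul(40, Mul(-119, I, Pow(7, Rational(1, 2)))) = Mul(-4760, I, Pow(7, Rational(1, 2)))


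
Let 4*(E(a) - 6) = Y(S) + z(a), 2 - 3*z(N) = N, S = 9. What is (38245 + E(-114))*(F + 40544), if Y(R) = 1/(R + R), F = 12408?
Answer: 18233816011/9 ≈ 2.0260e+9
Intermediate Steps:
Y(R) = 1/(2*R)
z(N) = 2/3 - N/3
E(a) = 445/72 - a/12 (E(a) = 6 + ((1/2)/9 + (2/3 - a/3))/4 = 6 + ((1/2)*(1/9) + (2/3 - a/3))/4 = 6 + (1/18 + (2/3 - a/3))/4 = 6 + (13/18 - a/3)/4 = 6 + (13/72 - a/12) = 445/72 - a/12)
(38245 + E(-114))*(F + 40544) = (38245 + (445/72 - 1/12*(-114)))*(12408 + 40544) = (38245 + (445/72 + 19/2))*52952 = (38245 + 1129/72)*52952 = (2754769/72)*52952 = 18233816011/9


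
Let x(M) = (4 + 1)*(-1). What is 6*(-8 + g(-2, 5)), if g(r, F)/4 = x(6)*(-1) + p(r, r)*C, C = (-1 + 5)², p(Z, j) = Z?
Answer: -696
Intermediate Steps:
x(M) = -5 (x(M) = 5*(-1) = -5)
C = 16 (C = 4² = 16)
g(r, F) = 20 + 64*r (g(r, F) = 4*(-5*(-1) + r*16) = 4*(5 + 16*r) = 20 + 64*r)
6*(-8 + g(-2, 5)) = 6*(-8 + (20 + 64*(-2))) = 6*(-8 + (20 - 128)) = 6*(-8 - 108) = 6*(-116) = -696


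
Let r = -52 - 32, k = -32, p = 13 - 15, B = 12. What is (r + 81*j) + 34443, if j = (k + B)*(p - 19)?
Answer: 68379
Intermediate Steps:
p = -2
r = -84
j = 420 (j = (-32 + 12)*(-2 - 19) = -20*(-21) = 420)
(r + 81*j) + 34443 = (-84 + 81*420) + 34443 = (-84 + 34020) + 34443 = 33936 + 34443 = 68379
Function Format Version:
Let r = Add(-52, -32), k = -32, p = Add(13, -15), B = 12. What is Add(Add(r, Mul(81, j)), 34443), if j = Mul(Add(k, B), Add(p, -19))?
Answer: 68379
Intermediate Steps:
p = -2
r = -84
j = 420 (j = Mul(Add(-32, 12), Add(-2, -19)) = Mul(-20, -21) = 420)
Add(Add(r, Mul(81, j)), 34443) = Add(Add(-84, Mul(81, 420)), 34443) = Add(Add(-84, 34020), 34443) = Add(33936, 34443) = 68379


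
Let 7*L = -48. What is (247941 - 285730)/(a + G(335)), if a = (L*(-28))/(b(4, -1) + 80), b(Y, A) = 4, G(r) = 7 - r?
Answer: 264523/2280 ≈ 116.02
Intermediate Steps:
L = -48/7 (L = (⅐)*(-48) = -48/7 ≈ -6.8571)
a = 16/7 (a = (-48/7*(-28))/(4 + 80) = 192/84 = 192*(1/84) = 16/7 ≈ 2.2857)
(247941 - 285730)/(a + G(335)) = (247941 - 285730)/(16/7 + (7 - 1*335)) = -37789/(16/7 + (7 - 335)) = -37789/(16/7 - 328) = -37789/(-2280/7) = -37789*(-7/2280) = 264523/2280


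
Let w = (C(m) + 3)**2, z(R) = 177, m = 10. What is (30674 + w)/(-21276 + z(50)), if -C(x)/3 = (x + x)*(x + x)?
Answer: -1463483/21099 ≈ -69.363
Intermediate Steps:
C(x) = -12*x**2 (C(x) = -3*(x + x)*(x + x) = -3*2*x*2*x = -12*x**2)
w = 1432809 (w = (-12*10**2 + 3)**2 = (-12*100 + 3)**2 = (-1200 + 3)**2 = (-1197)**2 = 1432809)
(30674 + w)/(-21276 + z(50)) = (30674 + 1432809)/(-21276 + 177) = 1463483/(-21099) = 1463483*(-1/21099) = -1463483/21099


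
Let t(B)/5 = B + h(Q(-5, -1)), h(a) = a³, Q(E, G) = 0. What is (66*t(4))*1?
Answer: 1320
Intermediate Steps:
t(B) = 5*B (t(B) = 5*(B + 0³) = 5*(B + 0) = 5*B)
(66*t(4))*1 = (66*(5*4))*1 = (66*20)*1 = 1320*1 = 1320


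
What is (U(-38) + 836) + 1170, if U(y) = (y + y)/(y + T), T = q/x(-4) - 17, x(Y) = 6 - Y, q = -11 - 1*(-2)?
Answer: 1122114/559 ≈ 2007.4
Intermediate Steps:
q = -9 (q = -11 + 2 = -9)
T = -179/10 (T = -9/(6 - 1*(-4)) - 17 = -9/(6 + 4) - 17 = -9/10 - 17 = -179/10 ≈ -17.900)
U(y) = 2*y/(-179/10 + y) (U(y) = (y + y)/(y - 179/10) = (2*y)/(-179/10 + y) = 2*y/(-179/10 + y))
(U(-38) + 836) + 1170 = (20*(-38)/(-179 + 10*(-38)) + 836) + 1170 = (20*(-38)/(-179 - 380) + 836) + 1170 = (20*(-38)/(-559) + 836) + 1170 = (20*(-38)*(-1/559) + 836) + 1170 = (760/559 + 836) + 1170 = 468084/559 + 1170 = 1122114/559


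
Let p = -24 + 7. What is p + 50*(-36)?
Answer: -1817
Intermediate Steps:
p = -17
p + 50*(-36) = -17 + 50*(-36) = -17 - 1800 = -1817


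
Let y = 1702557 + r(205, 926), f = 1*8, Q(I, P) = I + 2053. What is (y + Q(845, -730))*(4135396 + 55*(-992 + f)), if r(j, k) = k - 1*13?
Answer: 6964158765568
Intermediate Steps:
Q(I, P) = 2053 + I
f = 8
r(j, k) = -13 + k (r(j, k) = k - 13 = -13 + k)
y = 1703470 (y = 1702557 + (-13 + 926) = 1702557 + 913 = 1703470)
(y + Q(845, -730))*(4135396 + 55*(-992 + f)) = (1703470 + (2053 + 845))*(4135396 + 55*(-992 + 8)) = (1703470 + 2898)*(4135396 + 55*(-984)) = 1706368*(4135396 - 54120) = 1706368*4081276 = 6964158765568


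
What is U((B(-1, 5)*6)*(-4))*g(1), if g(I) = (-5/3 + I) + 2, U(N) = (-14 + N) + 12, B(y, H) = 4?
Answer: -392/3 ≈ -130.67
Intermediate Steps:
U(N) = -2 + N
g(I) = 1/3 + I (g(I) = (-5*1/3 + I) + 2 = (-5/3 + I) + 2 = 1/3 + I)
U((B(-1, 5)*6)*(-4))*g(1) = (-2 + (4*6)*(-4))*(1/3 + 1) = (-2 + 24*(-4))*(4/3) = (-2 - 96)*(4/3) = -98*4/3 = -392/3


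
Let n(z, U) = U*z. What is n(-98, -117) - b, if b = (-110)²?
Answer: -634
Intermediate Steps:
b = 12100
n(-98, -117) - b = -117*(-98) - 1*12100 = 11466 - 12100 = -634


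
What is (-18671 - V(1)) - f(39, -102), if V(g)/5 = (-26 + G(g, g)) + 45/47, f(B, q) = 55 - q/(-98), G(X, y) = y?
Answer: -42846731/2303 ≈ -18605.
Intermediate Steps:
f(B, q) = 55 + q/98 (f(B, q) = 55 - q*(-1)/98 = 55 - (-1)*q/98 = 55 + q/98)
V(g) = -5885/47 + 5*g (V(g) = 5*((-26 + g) + 45/47) = 5*(-1177/47 + g) = -5885/47 + 5*g)
(-18671 - V(1)) - f(39, -102) = (-18671 - (-5885/47 + 5*1)) - (55 + (1/98)*(-102)) = (-18671 - (-5885/47 + 5)) - (55 - 51/49) = (-18671 - 1*(-5650/47)) - 1*2644/49 = (-18671 + 5650/47) - 2644/49 = -871887/47 - 2644/49 = -42846731/2303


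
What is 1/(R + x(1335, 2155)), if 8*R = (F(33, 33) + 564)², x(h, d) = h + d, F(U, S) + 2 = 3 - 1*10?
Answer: 8/335945 ≈ 2.3813e-5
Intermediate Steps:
F(U, S) = -9 (F(U, S) = -2 + (3 - 1*10) = -2 + (3 - 10) = -2 - 7 = -9)
x(h, d) = d + h
R = 308025/8 (R = (-9 + 564)²/8 = (⅛)*555² = (⅛)*308025 = 308025/8 ≈ 38503.)
1/(R + x(1335, 2155)) = 1/(308025/8 + (2155 + 1335)) = 1/(308025/8 + 3490) = 1/(335945/8) = 8/335945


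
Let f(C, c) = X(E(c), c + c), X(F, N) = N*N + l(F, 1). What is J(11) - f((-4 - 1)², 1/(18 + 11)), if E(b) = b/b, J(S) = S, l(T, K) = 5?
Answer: 5042/841 ≈ 5.9952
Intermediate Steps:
E(b) = 1
X(F, N) = 5 + N² (X(F, N) = N*N + 5 = N² + 5 = 5 + N²)
f(C, c) = 5 + 4*c² (f(C, c) = 5 + (c + c)² = 5 + (2*c)² = 5 + 4*c²)
J(11) - f((-4 - 1)², 1/(18 + 11)) = 11 - (5 + 4*(1/(18 + 11))²) = 11 - (5 + 4*(1/29)²) = 11 - (5 + 4*(1/841)) = 11 - (5 + 4/841) = 11 - 1*4209/841 = 11 - 4209/841 = 5042/841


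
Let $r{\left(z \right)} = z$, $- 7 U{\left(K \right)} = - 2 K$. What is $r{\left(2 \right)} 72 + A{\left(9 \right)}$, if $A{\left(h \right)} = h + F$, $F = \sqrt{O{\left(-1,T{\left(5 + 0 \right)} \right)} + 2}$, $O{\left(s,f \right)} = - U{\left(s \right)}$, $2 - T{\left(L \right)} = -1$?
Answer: $153 + \frac{4 \sqrt{7}}{7} \approx 154.51$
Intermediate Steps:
$U{\left(K \right)} = \frac{2 K}{7}$ ($U{\left(K \right)} = - \frac{\left(-2\right) K}{7} = \frac{2 K}{7}$)
$T{\left(L \right)} = 3$ ($T{\left(L \right)} = 2 - -1 = 2 + 1 = 3$)
$O{\left(s,f \right)} = - \frac{2 s}{7}$
$F = \frac{4 \sqrt{7}}{7}$ ($F = \sqrt{\left(- \frac{2}{7}\right) \left(-1\right) + 2} = \sqrt{\frac{2}{7} + 2} = \sqrt{\frac{16}{7}} = \frac{4 \sqrt{7}}{7} \approx 1.5119$)
$A{\left(h \right)} = h + \frac{4 \sqrt{7}}{7}$
$r{\left(2 \right)} 72 + A{\left(9 \right)} = 2 \cdot 72 + \left(9 + \frac{4 \sqrt{7}}{7}\right) = 144 + \left(9 + \frac{4 \sqrt{7}}{7}\right) = 153 + \frac{4 \sqrt{7}}{7}$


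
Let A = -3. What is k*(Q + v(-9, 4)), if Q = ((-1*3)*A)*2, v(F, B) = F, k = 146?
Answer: 1314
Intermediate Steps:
Q = 18 (Q = (-1*3*(-3))*2 = -3*(-3)*2 = 9*2 = 18)
k*(Q + v(-9, 4)) = 146*(18 - 9) = 146*9 = 1314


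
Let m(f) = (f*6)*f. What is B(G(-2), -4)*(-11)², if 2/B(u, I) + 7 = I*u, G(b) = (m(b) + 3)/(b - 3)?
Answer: 1210/73 ≈ 16.575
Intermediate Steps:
m(f) = 6*f² (m(f) = (6*f)*f = 6*f²)
G(b) = (3 + 6*b²)/(-3 + b) (G(b) = (6*b² + 3)/(b - 3) = (3 + 6*b²)/(-3 + b))
B(u, I) = 2/(-7 + I*u)
B(G(-2), -4)*(-11)² = (2/(-7 - 12*(1 + 2*(-2)²)/(-3 - 2)))*(-11)² = (2/(-7 - 12*(1 + 2*4)/(-5)))*121 = (2/(-7 - 12*(-1)*(1 + 8)/5))*121 = (2/(-7 - 12*(-1)*9/5))*121 = (2/(-7 - 4*(-27/5)))*121 = (2/(-7 + 108/5))*121 = (2/(73/5))*121 = (2*(5/73))*121 = (10/73)*121 = 1210/73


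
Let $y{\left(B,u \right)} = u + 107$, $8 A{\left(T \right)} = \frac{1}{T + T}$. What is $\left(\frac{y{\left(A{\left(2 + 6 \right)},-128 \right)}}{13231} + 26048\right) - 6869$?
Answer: $\frac{253757328}{13231} \approx 19179.0$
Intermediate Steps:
$A{\left(T \right)} = \frac{1}{16 T}$ ($A{\left(T \right)} = \frac{1}{8 \left(T + T\right)} = \frac{1}{8 \cdot 2 T} = \frac{\frac{1}{2} \frac{1}{T}}{8} = \frac{1}{16 T}$)
$y{\left(B,u \right)} = 107 + u$
$\left(\frac{y{\left(A{\left(2 + 6 \right)},-128 \right)}}{13231} + 26048\right) - 6869 = \left(\frac{107 - 128}{13231} + 26048\right) - 6869 = \left(\left(-21\right) \frac{1}{13231} + 26048\right) - 6869 = \left(- \frac{21}{13231} + 26048\right) - 6869 = \frac{344641067}{13231} - 6869 = \frac{253757328}{13231}$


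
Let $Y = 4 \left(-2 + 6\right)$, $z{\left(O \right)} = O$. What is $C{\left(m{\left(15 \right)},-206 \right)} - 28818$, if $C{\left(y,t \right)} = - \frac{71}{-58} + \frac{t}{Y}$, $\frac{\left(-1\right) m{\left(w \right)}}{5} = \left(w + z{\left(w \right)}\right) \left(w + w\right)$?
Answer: $- \frac{6688479}{232} \approx -28830.0$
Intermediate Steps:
$m{\left(w \right)} = - 20 w^{2}$ ($m{\left(w \right)} = - 5 \left(w + w\right) \left(w + w\right) = - 5 \cdot 2 w 2 w = - 5 \cdot 4 w^{2} = - 20 w^{2}$)
$Y = 16$ ($Y = 4 \cdot 4 = 16$)
$C{\left(y,t \right)} = \frac{71}{58} + \frac{t}{16}$ ($C{\left(y,t \right)} = - \frac{71}{-58} + \frac{t}{16} = \left(-71\right) \left(- \frac{1}{58}\right) + t \frac{1}{16} = \frac{71}{58} + \frac{t}{16}$)
$C{\left(m{\left(15 \right)},-206 \right)} - 28818 = \left(\frac{71}{58} + \frac{1}{16} \left(-206\right)\right) - 28818 = \left(\frac{71}{58} - \frac{103}{8}\right) - 28818 = - \frac{2703}{232} - 28818 = - \frac{6688479}{232}$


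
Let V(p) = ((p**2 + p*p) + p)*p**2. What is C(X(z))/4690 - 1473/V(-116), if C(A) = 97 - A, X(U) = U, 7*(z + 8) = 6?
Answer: 6257261117/281843186240 ≈ 0.022201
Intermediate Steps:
z = -50/7 (z = -8 + (1/7)*6 = -8 + 6/7 = -50/7 ≈ -7.1429)
V(p) = p**2*(p + 2*p**2) (V(p) = ((p**2 + p**2) + p)*p**2 = (2*p**2 + p)*p**2 = (p + 2*p**2)*p**2 = p**2*(p + 2*p**2))
C(X(z))/4690 - 1473/V(-116) = (97 - 1*(-50/7))/4690 - 1473*(-1/(1560896*(1 + 2*(-116)))) = (97 + 50/7)*(1/4690) - 1473*(-1/(1560896*(1 - 232))) = (729/7)*(1/4690) - 1473/((-1560896*(-231))) = 729/32830 - 1473/360566976 = 729/32830 - 1473*1/360566976 = 729/32830 - 491/120188992 = 6257261117/281843186240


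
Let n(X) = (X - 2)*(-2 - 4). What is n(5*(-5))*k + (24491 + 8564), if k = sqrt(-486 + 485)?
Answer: 33055 + 162*I ≈ 33055.0 + 162.0*I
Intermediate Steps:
k = I (k = sqrt(-1) = I ≈ 1.0*I)
n(X) = 12 - 6*X (n(X) = (-2 + X)*(-6) = 12 - 6*X)
n(5*(-5))*k + (24491 + 8564) = (12 - 30*(-5))*I + (24491 + 8564) = (12 - 6*(-25))*I + 33055 = (12 + 150)*I + 33055 = 162*I + 33055 = 33055 + 162*I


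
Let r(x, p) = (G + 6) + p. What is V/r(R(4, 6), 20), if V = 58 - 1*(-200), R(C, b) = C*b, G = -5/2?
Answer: 516/47 ≈ 10.979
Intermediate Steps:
G = -5/2 (G = -5*½ = -5/2 ≈ -2.5000)
r(x, p) = 7/2 + p (r(x, p) = (-5/2 + 6) + p = 7/2 + p)
V = 258 (V = 58 + 200 = 258)
V/r(R(4, 6), 20) = 258/(7/2 + 20) = 258/(47/2) = 258*(2/47) = 516/47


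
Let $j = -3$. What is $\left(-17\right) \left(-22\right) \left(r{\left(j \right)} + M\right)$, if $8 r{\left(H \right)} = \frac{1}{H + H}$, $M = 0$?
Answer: $- \frac{187}{24} \approx -7.7917$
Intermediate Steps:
$r{\left(H \right)} = \frac{1}{16 H}$ ($r{\left(H \right)} = \frac{1}{8 \left(H + H\right)} = \frac{1}{8 \cdot 2 H} = \frac{\frac{1}{2} \frac{1}{H}}{8} = \frac{1}{16 H}$)
$\left(-17\right) \left(-22\right) \left(r{\left(j \right)} + M\right) = \left(-17\right) \left(-22\right) \left(\frac{1}{16 \left(-3\right)} + 0\right) = 374 \left(\frac{1}{16} \left(- \frac{1}{3}\right) + 0\right) = 374 \left(- \frac{1}{48} + 0\right) = 374 \left(- \frac{1}{48}\right) = - \frac{187}{24}$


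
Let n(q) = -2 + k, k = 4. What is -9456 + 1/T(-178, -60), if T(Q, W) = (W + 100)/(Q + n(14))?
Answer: -47302/5 ≈ -9460.4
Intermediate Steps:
n(q) = 2 (n(q) = -2 + 4 = 2)
T(Q, W) = (100 + W)/(2 + Q) (T(Q, W) = (W + 100)/(Q + 2) = (100 + W)/(2 + Q))
-9456 + 1/T(-178, -60) = -9456 + 1/((100 - 60)/(2 - 178)) = -9456 + 1/(40/(-176)) = -9456 + 1/(-1/176*40) = -9456 + 1/(-5/22) = -9456 - 22/5 = -47302/5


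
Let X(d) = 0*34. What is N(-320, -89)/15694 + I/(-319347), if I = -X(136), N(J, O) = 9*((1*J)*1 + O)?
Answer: -3681/15694 ≈ -0.23455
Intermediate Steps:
X(d) = 0
N(J, O) = 9*J + 9*O (N(J, O) = 9*(J*1 + O) = 9*(J + O) = 9*J + 9*O)
I = 0 (I = -1*0 = 0)
N(-320, -89)/15694 + I/(-319347) = (9*(-320) + 9*(-89))/15694 + 0/(-319347) = (-2880 - 801)*(1/15694) + 0*(-1/319347) = -3681*1/15694 + 0 = -3681/15694 + 0 = -3681/15694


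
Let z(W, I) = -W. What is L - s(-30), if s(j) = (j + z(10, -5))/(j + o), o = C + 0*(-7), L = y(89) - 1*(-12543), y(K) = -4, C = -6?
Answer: 112841/9 ≈ 12538.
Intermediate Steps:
L = 12539 (L = -4 - 1*(-12543) = -4 + 12543 = 12539)
o = -6 (o = -6 + 0*(-7) = -6 + 0 = -6)
s(j) = (-10 + j)/(-6 + j) (s(j) = (j - 1*10)/(j - 6) = (j - 10)/(-6 + j) = (-10 + j)/(-6 + j))
L - s(-30) = 12539 - (-10 - 30)/(-6 - 30) = 12539 - (-40)/(-36) = 12539 - (-1)*(-40)/36 = 12539 - 1*10/9 = 12539 - 10/9 = 112841/9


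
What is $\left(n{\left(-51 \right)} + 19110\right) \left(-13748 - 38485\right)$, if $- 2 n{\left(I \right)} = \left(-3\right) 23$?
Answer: $- \frac{1999949337}{2} \approx -9.9997 \cdot 10^{8}$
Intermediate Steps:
$n{\left(I \right)} = \frac{69}{2}$ ($n{\left(I \right)} = - \frac{\left(-3\right) 23}{2} = \left(- \frac{1}{2}\right) \left(-69\right) = \frac{69}{2}$)
$\left(n{\left(-51 \right)} + 19110\right) \left(-13748 - 38485\right) = \left(\frac{69}{2} + 19110\right) \left(-13748 - 38485\right) = \frac{38289}{2} \left(-52233\right) = - \frac{1999949337}{2}$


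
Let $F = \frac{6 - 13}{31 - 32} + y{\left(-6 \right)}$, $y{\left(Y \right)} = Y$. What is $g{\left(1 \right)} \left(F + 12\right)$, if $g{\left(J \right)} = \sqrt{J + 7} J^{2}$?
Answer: $26 \sqrt{2} \approx 36.77$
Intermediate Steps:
$F = 1$ ($F = \frac{6 - 13}{31 - 32} - 6 = - \frac{7}{-1} - 6 = \left(-7\right) \left(-1\right) - 6 = 7 - 6 = 1$)
$g{\left(J \right)} = J^{2} \sqrt{7 + J}$ ($g{\left(J \right)} = \sqrt{7 + J} J^{2} = J^{2} \sqrt{7 + J}$)
$g{\left(1 \right)} \left(F + 12\right) = 1^{2} \sqrt{7 + 1} \left(1 + 12\right) = 1 \sqrt{8} \cdot 13 = 1 \cdot 2 \sqrt{2} \cdot 13 = 2 \sqrt{2} \cdot 13 = 26 \sqrt{2}$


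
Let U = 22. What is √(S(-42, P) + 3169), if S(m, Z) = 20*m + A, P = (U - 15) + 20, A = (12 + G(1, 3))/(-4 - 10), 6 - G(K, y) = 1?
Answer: 3*√50694/14 ≈ 48.247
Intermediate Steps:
G(K, y) = 5 (G(K, y) = 6 - 1*1 = 6 - 1 = 5)
A = -17/14 (A = (12 + 5)/(-4 - 10) = 17/(-14) = 17*(-1/14) = -17/14 ≈ -1.2143)
P = 27 (P = (22 - 15) + 20 = 7 + 20 = 27)
S(m, Z) = -17/14 + 20*m (S(m, Z) = 20*m - 17/14 = -17/14 + 20*m)
√(S(-42, P) + 3169) = √((-17/14 + 20*(-42)) + 3169) = √((-17/14 - 840) + 3169) = √(-11777/14 + 3169) = √(32589/14) = 3*√50694/14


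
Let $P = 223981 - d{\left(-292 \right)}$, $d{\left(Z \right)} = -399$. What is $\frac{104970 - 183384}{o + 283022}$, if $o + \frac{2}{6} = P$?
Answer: $- \frac{235242}{1522205} \approx -0.15454$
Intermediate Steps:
$P = 224380$ ($P = 223981 - -399 = 223981 + 399 = 224380$)
$o = \frac{673139}{3}$ ($o = - \frac{1}{3} + 224380 = \frac{673139}{3} \approx 2.2438 \cdot 10^{5}$)
$\frac{104970 - 183384}{o + 283022} = \frac{104970 - 183384}{\frac{673139}{3} + 283022} = - \frac{78414}{\frac{1522205}{3}} = \left(-78414\right) \frac{3}{1522205} = - \frac{235242}{1522205}$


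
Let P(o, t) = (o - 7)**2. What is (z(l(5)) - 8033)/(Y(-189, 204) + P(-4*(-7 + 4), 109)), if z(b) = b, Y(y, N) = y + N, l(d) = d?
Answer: -2007/10 ≈ -200.70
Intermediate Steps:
Y(y, N) = N + y
P(o, t) = (-7 + o)**2
(z(l(5)) - 8033)/(Y(-189, 204) + P(-4*(-7 + 4), 109)) = (5 - 8033)/((204 - 189) + (-7 - 4*(-7 + 4))**2) = -8028/(15 + (-7 - 4*(-3))**2) = -8028/(15 + (-7 + 12)**2) = -8028/(15 + 5**2) = -8028/(15 + 25) = -8028/40 = -8028*1/40 = -2007/10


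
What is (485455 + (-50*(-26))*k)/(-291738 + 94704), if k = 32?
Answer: -175685/65678 ≈ -2.6749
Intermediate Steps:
(485455 + (-50*(-26))*k)/(-291738 + 94704) = (485455 - 50*(-26)*32)/(-291738 + 94704) = (485455 + 1300*32)/(-197034) = (485455 + 41600)*(-1/197034) = 527055*(-1/197034) = -175685/65678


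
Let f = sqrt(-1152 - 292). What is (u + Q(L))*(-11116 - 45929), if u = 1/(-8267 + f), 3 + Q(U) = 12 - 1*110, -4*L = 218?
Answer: 393771726283500/68344733 + 2167710*I/68344733 ≈ 5.7616e+6 + 0.031717*I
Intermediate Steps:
L = -109/2 (L = -1/4*218 = -109/2 ≈ -54.500)
Q(U) = -101 (Q(U) = -3 + (12 - 1*110) = -3 + (12 - 110) = -3 - 98 = -101)
f = 38*I (f = sqrt(-1444) = 38*I ≈ 38.0*I)
u = (-8267 - 38*I)/68344733 (u = 1/(-8267 + 38*I) = (-8267 - 38*I)/68344733 ≈ -0.00012096 - 5.5601e-7*I)
(u + Q(L))*(-11116 - 45929) = ((-8267/68344733 - 38*I/68344733) - 101)*(-11116 - 45929) = (-6902826300/68344733 - 38*I/68344733)*(-57045) = 393771726283500/68344733 + 2167710*I/68344733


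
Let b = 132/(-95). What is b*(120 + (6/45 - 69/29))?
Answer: -2253812/13775 ≈ -163.62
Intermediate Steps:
b = -132/95 (b = 132*(-1/95) = -132/95 ≈ -1.3895)
b*(120 + (6/45 - 69/29)) = -132*(120 + (6/45 - 69/29))/95 = -132*(120 + (6*(1/45) - 69*1/29))/95 = -132*(120 + (2/15 - 69/29))/95 = -132*(120 - 977/435)/95 = -132/95*51223/435 = -2253812/13775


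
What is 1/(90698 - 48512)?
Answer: 1/42186 ≈ 2.3705e-5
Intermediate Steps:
1/(90698 - 48512) = 1/42186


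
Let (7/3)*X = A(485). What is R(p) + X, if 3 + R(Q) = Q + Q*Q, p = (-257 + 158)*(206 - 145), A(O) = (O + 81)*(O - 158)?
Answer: 255799599/7 ≈ 3.6543e+7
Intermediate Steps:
A(O) = (-158 + O)*(81 + O) (A(O) = (81 + O)*(-158 + O) = (-158 + O)*(81 + O))
p = -6039 (p = -99*61 = -6039)
R(Q) = -3 + Q + Q² (R(Q) = -3 + (Q + Q*Q) = -3 + (Q + Q²) = -3 + Q + Q²)
X = 555246/7 (X = 3*(-12798 + 485² - 77*485)/7 = 3*(-12798 + 235225 - 37345)/7 = (3/7)*185082 = 555246/7 ≈ 79321.)
R(p) + X = (-3 - 6039 + (-6039)²) + 555246/7 = (-3 - 6039 + 36469521) + 555246/7 = 36463479 + 555246/7 = 255799599/7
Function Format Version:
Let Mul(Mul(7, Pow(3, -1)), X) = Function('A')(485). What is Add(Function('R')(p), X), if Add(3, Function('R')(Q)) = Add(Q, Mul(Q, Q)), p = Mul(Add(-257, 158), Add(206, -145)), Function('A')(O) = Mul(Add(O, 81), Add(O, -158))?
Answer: Rational(255799599, 7) ≈ 3.6543e+7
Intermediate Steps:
Function('A')(O) = Mul(Add(-158, O), Add(81, O)) (Function('A')(O) = Mul(Add(81, O), Add(-158, O)) = Mul(Add(-158, O), Add(81, O)))
p = -6039 (p = Mul(-99, 61) = -6039)
Function('R')(Q) = Add(-3, Q, Pow(Q, 2)) (Function('R')(Q) = Add(-3, Add(Q, Mul(Q, Q))) = Add(-3, Add(Q, Pow(Q, 2))) = Add(-3, Q, Pow(Q, 2)))
X = Rational(555246, 7) (X = Mul(Rational(3, 7), Add(-12798, Pow(485, 2), Mul(-77, 485))) = Mul(Rational(3, 7), Add(-12798, 235225, -37345)) = Mul(Rational(3, 7), 185082) = Rational(555246, 7) ≈ 79321.)
Add(Function('R')(p), X) = Add(Add(-3, -6039, Pow(-6039, 2)), Rational(555246, 7)) = Add(Add(-3, -6039, 36469521), Rational(555246, 7)) = Add(36463479, Rational(555246, 7)) = Rational(255799599, 7)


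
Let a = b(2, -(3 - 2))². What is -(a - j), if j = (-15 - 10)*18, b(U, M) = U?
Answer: -454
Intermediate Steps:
a = 4 (a = 2² = 4)
j = -450 (j = -25*18 = -450)
-(a - j) = -(4 - 1*(-450)) = -(4 + 450) = -1*454 = -454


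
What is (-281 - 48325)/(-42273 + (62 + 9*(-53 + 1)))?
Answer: 48606/42679 ≈ 1.1389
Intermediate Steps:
(-281 - 48325)/(-42273 + (62 + 9*(-53 + 1))) = -48606/(-42273 + (62 + 9*(-52))) = -48606/(-42273 + (62 - 468)) = -48606/(-42273 - 406) = -48606/(-42679) = -48606*(-1/42679) = 48606/42679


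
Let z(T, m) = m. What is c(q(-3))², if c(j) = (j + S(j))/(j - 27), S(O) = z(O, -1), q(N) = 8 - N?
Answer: 25/64 ≈ 0.39063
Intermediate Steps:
S(O) = -1
c(j) = (-1 + j)/(-27 + j) (c(j) = (j - 1)/(j - 27) = (-1 + j)/(-27 + j))
c(q(-3))² = ((-1 + (8 - 1*(-3)))/(-27 + (8 - 1*(-3))))² = ((-1 + (8 + 3))/(-27 + (8 + 3)))² = ((-1 + 11)/(-27 + 11))² = (10/(-16))² = (-1/16*10)² = (-5/8)² = 25/64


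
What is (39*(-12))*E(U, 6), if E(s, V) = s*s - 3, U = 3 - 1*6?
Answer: -2808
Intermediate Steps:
U = -3 (U = 3 - 6 = -3)
E(s, V) = -3 + s² (E(s, V) = s² - 3 = -3 + s²)
(39*(-12))*E(U, 6) = (39*(-12))*(-3 + (-3)²) = -468*(-3 + 9) = -468*6 = -2808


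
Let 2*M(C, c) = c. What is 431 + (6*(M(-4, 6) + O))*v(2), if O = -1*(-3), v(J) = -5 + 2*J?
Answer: 395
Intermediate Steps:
M(C, c) = c/2
O = 3
431 + (6*(M(-4, 6) + O))*v(2) = 431 + (6*((½)*6 + 3))*(-5 + 2*2) = 431 + (6*(3 + 3))*(-5 + 4) = 431 + (6*6)*(-1) = 431 + 36*(-1) = 431 - 36 = 395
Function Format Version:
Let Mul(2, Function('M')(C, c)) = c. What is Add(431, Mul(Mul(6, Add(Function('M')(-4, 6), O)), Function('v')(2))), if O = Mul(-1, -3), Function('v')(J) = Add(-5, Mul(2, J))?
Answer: 395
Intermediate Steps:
Function('M')(C, c) = Mul(Rational(1, 2), c)
O = 3
Add(431, Mul(Mul(6, Add(Function('M')(-4, 6), O)), Function('v')(2))) = Add(431, Mul(Mul(6, Add(Mul(Rational(1, 2), 6), 3)), Add(-5, Mul(2, 2)))) = Add(431, Mul(Mul(6, Add(3, 3)), Add(-5, 4))) = Add(431, Mul(Mul(6, 6), -1)) = Add(431, Mul(36, -1)) = Add(431, -36) = 395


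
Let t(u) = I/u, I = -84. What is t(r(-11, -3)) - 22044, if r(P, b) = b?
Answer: -22016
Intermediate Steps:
t(u) = -84/u
t(r(-11, -3)) - 22044 = -84/(-3) - 22044 = -84*(-⅓) - 22044 = 28 - 22044 = -22016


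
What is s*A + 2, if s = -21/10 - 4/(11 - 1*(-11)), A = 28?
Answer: -3404/55 ≈ -61.891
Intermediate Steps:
s = -251/110 (s = -21*⅒ - 4/(11 + 11) = -21/10 - 4/22 = -21/10 - 4*1/22 = -21/10 - 2/11 = -251/110 ≈ -2.2818)
s*A + 2 = -251/110*28 + 2 = -3514/55 + 2 = -3404/55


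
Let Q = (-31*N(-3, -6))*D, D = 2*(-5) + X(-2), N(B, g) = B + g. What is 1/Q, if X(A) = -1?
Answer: -1/3069 ≈ -0.00032584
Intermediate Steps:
D = -11 (D = 2*(-5) - 1 = -10 - 1 = -11)
Q = -3069 (Q = -31*(-3 - 6)*(-11) = -31*(-9)*(-11) = 279*(-11) = -3069)
1/Q = 1/(-3069) = -1/3069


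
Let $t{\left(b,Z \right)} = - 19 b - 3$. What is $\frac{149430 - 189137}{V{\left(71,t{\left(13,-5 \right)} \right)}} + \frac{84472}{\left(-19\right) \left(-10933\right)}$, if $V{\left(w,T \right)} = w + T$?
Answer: $\frac{8263336477}{37183133} \approx 222.23$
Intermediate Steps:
$t{\left(b,Z \right)} = -3 - 19 b$
$V{\left(w,T \right)} = T + w$
$\frac{149430 - 189137}{V{\left(71,t{\left(13,-5 \right)} \right)}} + \frac{84472}{\left(-19\right) \left(-10933\right)} = \frac{149430 - 189137}{\left(-3 - 247\right) + 71} + \frac{84472}{\left(-19\right) \left(-10933\right)} = \frac{149430 - 189137}{\left(-3 - 247\right) + 71} + \frac{84472}{207727} = - \frac{39707}{-250 + 71} + 84472 \cdot \frac{1}{207727} = - \frac{39707}{-179} + \frac{84472}{207727} = \left(-39707\right) \left(- \frac{1}{179}\right) + \frac{84472}{207727} = \frac{39707}{179} + \frac{84472}{207727} = \frac{8263336477}{37183133}$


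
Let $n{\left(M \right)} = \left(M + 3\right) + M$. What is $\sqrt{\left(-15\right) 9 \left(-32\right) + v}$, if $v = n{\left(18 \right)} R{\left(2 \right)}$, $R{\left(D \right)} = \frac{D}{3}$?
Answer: $\sqrt{4346} \approx 65.924$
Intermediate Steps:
$R{\left(D \right)} = \frac{D}{3}$ ($R{\left(D \right)} = D \frac{1}{3} = \frac{D}{3}$)
$n{\left(M \right)} = 3 + 2 M$ ($n{\left(M \right)} = \left(3 + M\right) + M = 3 + 2 M$)
$v = 26$ ($v = \left(3 + 2 \cdot 18\right) \frac{1}{3} \cdot 2 = \left(3 + 36\right) \frac{2}{3} = 39 \cdot \frac{2}{3} = 26$)
$\sqrt{\left(-15\right) 9 \left(-32\right) + v} = \sqrt{\left(-15\right) 9 \left(-32\right) + 26} = \sqrt{\left(-135\right) \left(-32\right) + 26} = \sqrt{4320 + 26} = \sqrt{4346}$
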